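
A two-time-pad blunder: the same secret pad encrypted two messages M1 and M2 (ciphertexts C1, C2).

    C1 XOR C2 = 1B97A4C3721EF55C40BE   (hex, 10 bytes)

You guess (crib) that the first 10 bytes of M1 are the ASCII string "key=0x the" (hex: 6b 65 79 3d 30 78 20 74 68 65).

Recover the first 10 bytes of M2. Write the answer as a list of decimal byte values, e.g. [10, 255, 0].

[112, 242, 221, 254, 66, 102, 213, 40, 40, 219]

Since C1 ⊕ C2 = M1 ⊕ M2, XORing with the guessed M1 bytes yields the corresponding M2 bytes: M2 = (C1 ⊕ C2) ⊕ M1.
1b xor 6b = 70
97 xor 65 = f2
a4 xor 79 = dd
c3 xor 3d = fe
72 xor 30 = 42
1e xor 78 = 66
f5 xor 20 = d5
5c xor 74 = 28
40 xor 68 = 28
be xor 65 = db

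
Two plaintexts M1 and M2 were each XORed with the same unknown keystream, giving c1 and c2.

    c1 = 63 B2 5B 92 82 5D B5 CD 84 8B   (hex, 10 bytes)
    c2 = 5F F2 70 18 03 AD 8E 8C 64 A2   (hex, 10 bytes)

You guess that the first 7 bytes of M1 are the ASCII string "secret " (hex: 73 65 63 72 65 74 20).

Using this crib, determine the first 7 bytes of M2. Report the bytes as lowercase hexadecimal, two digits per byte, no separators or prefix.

First, c1 ⊕ c2 = (M1 ⊕ K) ⊕ (M2 ⊕ K) = M1 ⊕ M2, so the key drops out. Then M2 = (M1 ⊕ M2) ⊕ M1 over the first 7 bytes.
byte 0: (63 XOR 5f) XOR 73 = 3c XOR 73 = 4f
byte 1: (b2 XOR f2) XOR 65 = 40 XOR 65 = 25
byte 2: (5b XOR 70) XOR 63 = 2b XOR 63 = 48
byte 3: (92 XOR 18) XOR 72 = 8a XOR 72 = f8
byte 4: (82 XOR 03) XOR 65 = 81 XOR 65 = e4
byte 5: (5d XOR ad) XOR 74 = f0 XOR 74 = 84
byte 6: (b5 XOR 8e) XOR 20 = 3b XOR 20 = 1b

4f2548f8e4841b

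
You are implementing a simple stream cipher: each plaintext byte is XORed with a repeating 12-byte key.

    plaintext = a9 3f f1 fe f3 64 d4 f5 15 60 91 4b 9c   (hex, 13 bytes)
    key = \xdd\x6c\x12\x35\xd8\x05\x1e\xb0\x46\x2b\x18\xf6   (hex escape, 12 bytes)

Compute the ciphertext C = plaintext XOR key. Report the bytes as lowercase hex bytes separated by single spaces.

The 12-byte key repeats, so the effective keystream is dd 6c 12 35 d8 05 1e b0 46 2b 18 f6 dd.
byte 0: a9 XOR dd = 74
byte 1: 3f XOR 6c = 53
byte 2: f1 XOR 12 = e3
byte 3: fe XOR 35 = cb
byte 4: f3 XOR d8 = 2b
byte 5: 64 XOR 05 = 61
byte 6: d4 XOR 1e = ca
byte 7: f5 XOR b0 = 45
byte 8: 15 XOR 46 = 53
byte 9: 60 XOR 2b = 4b
byte 10: 91 XOR 18 = 89
byte 11: 4b XOR f6 = bd
byte 12: 9c XOR dd = 41

74 53 e3 cb 2b 61 ca 45 53 4b 89 bd 41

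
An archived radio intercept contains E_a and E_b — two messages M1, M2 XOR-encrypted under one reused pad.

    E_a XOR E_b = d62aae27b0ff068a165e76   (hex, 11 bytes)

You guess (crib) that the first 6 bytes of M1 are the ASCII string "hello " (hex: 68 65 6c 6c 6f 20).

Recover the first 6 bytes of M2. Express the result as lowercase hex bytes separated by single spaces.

be 4f c2 4b df df

Since E_a ⊕ E_b = M1 ⊕ M2, XORing with the guessed M1 bytes yields the corresponding M2 bytes: M2 = (E_a ⊕ E_b) ⊕ M1.
byte 0: 11010110 xor 01101000 = 10111110
byte 1: 00101010 xor 01100101 = 01001111
byte 2: 10101110 xor 01101100 = 11000010
byte 3: 00100111 xor 01101100 = 01001011
byte 4: 10110000 xor 01101111 = 11011111
byte 5: 11111111 xor 00100000 = 11011111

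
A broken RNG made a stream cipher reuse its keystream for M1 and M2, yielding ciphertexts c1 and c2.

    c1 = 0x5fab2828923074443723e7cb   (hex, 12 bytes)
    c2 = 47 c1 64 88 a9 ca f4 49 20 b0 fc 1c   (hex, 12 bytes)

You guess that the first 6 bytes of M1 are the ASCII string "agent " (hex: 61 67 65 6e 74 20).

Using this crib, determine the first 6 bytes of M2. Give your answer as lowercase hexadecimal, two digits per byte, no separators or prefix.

First, c1 ⊕ c2 = (M1 ⊕ K) ⊕ (M2 ⊕ K) = M1 ⊕ M2, so the key drops out. Then M2 = (M1 ⊕ M2) ⊕ M1 over the first 6 bytes.
byte 0: (5f XOR 47) XOR 61 = 18 XOR 61 = 79
byte 1: (ab XOR c1) XOR 67 = 6a XOR 67 = 0d
byte 2: (28 XOR 64) XOR 65 = 4c XOR 65 = 29
byte 3: (28 XOR 88) XOR 6e = a0 XOR 6e = ce
byte 4: (92 XOR a9) XOR 74 = 3b XOR 74 = 4f
byte 5: (30 XOR ca) XOR 20 = fa XOR 20 = da

790d29ce4fda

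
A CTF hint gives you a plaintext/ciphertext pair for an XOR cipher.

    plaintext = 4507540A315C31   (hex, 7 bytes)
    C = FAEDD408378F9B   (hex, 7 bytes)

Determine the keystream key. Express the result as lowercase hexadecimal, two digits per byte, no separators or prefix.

bfea800206d3aa

Since C = plaintext ⊕ key, XORing both sides with plaintext gives key = plaintext ⊕ C.
byte 0: 45 XOR fa = bf
byte 1: 07 XOR ed = ea
byte 2: 54 XOR d4 = 80
byte 3: 0a XOR 08 = 02
byte 4: 31 XOR 37 = 06
byte 5: 5c XOR 8f = d3
byte 6: 31 XOR 9b = aa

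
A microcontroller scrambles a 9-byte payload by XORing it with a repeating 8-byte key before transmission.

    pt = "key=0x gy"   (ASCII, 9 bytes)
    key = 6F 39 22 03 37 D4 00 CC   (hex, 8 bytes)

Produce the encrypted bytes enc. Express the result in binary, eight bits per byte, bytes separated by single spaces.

00000100 01011100 01011011 00111110 00000111 10101100 00100000 10101011 00010110

The 8-byte key repeats, so the effective keystream is 6f 39 22 03 37 d4 00 cc 6f.
byte 0: 6b ⊕ 6f = 04
byte 1: 65 ⊕ 39 = 5c
byte 2: 79 ⊕ 22 = 5b
byte 3: 3d ⊕ 03 = 3e
byte 4: 30 ⊕ 37 = 07
byte 5: 78 ⊕ d4 = ac
byte 6: 20 ⊕ 00 = 20
byte 7: 67 ⊕ cc = ab
byte 8: 79 ⊕ 6f = 16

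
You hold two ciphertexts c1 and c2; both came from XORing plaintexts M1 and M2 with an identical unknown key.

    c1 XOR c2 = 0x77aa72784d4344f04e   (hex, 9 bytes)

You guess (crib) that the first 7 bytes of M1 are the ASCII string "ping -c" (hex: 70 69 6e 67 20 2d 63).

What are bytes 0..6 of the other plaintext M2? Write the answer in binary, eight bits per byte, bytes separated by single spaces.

Since c1 ⊕ c2 = M1 ⊕ M2, XORing with the guessed M1 bytes yields the corresponding M2 bytes: M2 = (c1 ⊕ c2) ⊕ M1.
77 ⊕ 70 = 07
aa ⊕ 69 = c3
72 ⊕ 6e = 1c
78 ⊕ 67 = 1f
4d ⊕ 20 = 6d
43 ⊕ 2d = 6e
44 ⊕ 63 = 27

00000111 11000011 00011100 00011111 01101101 01101110 00100111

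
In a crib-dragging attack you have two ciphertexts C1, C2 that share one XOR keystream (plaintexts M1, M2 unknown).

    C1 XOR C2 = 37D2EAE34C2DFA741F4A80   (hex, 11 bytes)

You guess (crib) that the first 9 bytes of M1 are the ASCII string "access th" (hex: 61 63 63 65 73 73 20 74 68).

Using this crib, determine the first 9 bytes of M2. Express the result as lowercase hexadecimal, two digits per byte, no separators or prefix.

56b189863f5eda0077

Since C1 ⊕ C2 = M1 ⊕ M2, XORing with the guessed M1 bytes yields the corresponding M2 bytes: M2 = (C1 ⊕ C2) ⊕ M1.
37 ^ 61 = 56
d2 ^ 63 = b1
ea ^ 63 = 89
e3 ^ 65 = 86
4c ^ 73 = 3f
2d ^ 73 = 5e
fa ^ 20 = da
74 ^ 74 = 00
1f ^ 68 = 77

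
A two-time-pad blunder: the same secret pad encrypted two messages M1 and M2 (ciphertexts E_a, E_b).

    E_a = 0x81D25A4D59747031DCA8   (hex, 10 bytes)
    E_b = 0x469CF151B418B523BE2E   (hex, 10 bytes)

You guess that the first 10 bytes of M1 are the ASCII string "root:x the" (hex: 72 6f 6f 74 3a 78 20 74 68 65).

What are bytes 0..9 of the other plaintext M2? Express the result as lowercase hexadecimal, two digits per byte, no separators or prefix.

b521c468d714e5660ae3

First, E_a ⊕ E_b = (M1 ⊕ K) ⊕ (M2 ⊕ K) = M1 ⊕ M2, so the key drops out. Then M2 = (M1 ⊕ M2) ⊕ M1 over the first 10 bytes.
byte 0: (81 ⊕ 46) ⊕ 72 = c7 ⊕ 72 = b5
byte 1: (d2 ⊕ 9c) ⊕ 6f = 4e ⊕ 6f = 21
byte 2: (5a ⊕ f1) ⊕ 6f = ab ⊕ 6f = c4
byte 3: (4d ⊕ 51) ⊕ 74 = 1c ⊕ 74 = 68
byte 4: (59 ⊕ b4) ⊕ 3a = ed ⊕ 3a = d7
byte 5: (74 ⊕ 18) ⊕ 78 = 6c ⊕ 78 = 14
byte 6: (70 ⊕ b5) ⊕ 20 = c5 ⊕ 20 = e5
byte 7: (31 ⊕ 23) ⊕ 74 = 12 ⊕ 74 = 66
byte 8: (dc ⊕ be) ⊕ 68 = 62 ⊕ 68 = 0a
byte 9: (a8 ⊕ 2e) ⊕ 65 = 86 ⊕ 65 = e3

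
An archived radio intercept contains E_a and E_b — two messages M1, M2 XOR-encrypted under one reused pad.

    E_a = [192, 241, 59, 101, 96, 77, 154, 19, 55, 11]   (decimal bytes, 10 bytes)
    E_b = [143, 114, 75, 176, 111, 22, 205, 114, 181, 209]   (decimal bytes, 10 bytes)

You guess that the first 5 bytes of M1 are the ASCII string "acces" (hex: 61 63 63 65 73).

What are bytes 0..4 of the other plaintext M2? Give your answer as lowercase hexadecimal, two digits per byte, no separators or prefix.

2ee013b07c

First, E_a ⊕ E_b = (M1 ⊕ K) ⊕ (M2 ⊕ K) = M1 ⊕ M2, so the key drops out. Then M2 = (M1 ⊕ M2) ⊕ M1 over the first 5 bytes.
byte 0: (c0 ⊕ 8f) ⊕ 61 = 4f ⊕ 61 = 2e
byte 1: (f1 ⊕ 72) ⊕ 63 = 83 ⊕ 63 = e0
byte 2: (3b ⊕ 4b) ⊕ 63 = 70 ⊕ 63 = 13
byte 3: (65 ⊕ b0) ⊕ 65 = d5 ⊕ 65 = b0
byte 4: (60 ⊕ 6f) ⊕ 73 = 0f ⊕ 73 = 7c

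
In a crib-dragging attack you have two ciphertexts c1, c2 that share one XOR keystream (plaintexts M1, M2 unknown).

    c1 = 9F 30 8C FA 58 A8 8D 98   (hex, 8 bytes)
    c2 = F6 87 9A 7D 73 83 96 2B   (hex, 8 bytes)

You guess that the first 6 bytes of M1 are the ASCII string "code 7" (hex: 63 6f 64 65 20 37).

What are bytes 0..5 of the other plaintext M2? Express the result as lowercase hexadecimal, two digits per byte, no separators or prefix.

First, c1 ⊕ c2 = (M1 ⊕ K) ⊕ (M2 ⊕ K) = M1 ⊕ M2, so the key drops out. Then M2 = (M1 ⊕ M2) ⊕ M1 over the first 6 bytes.
byte 0: (9f xor f6) xor 63 = 69 xor 63 = 0a
byte 1: (30 xor 87) xor 6f = b7 xor 6f = d8
byte 2: (8c xor 9a) xor 64 = 16 xor 64 = 72
byte 3: (fa xor 7d) xor 65 = 87 xor 65 = e2
byte 4: (58 xor 73) xor 20 = 2b xor 20 = 0b
byte 5: (a8 xor 83) xor 37 = 2b xor 37 = 1c

0ad872e20b1c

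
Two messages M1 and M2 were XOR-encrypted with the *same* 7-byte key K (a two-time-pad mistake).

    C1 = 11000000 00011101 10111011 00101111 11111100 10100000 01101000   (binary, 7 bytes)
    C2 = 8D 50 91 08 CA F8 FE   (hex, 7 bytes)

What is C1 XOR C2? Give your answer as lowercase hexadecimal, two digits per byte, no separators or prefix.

4d4d2a27365896

C1 ⊕ C2 = (M1 ⊕ K) ⊕ (M2 ⊕ K) = M1 ⊕ M2 — the shared key cancels under XOR.
c0 ^ 8d = 4d
1d ^ 50 = 4d
bb ^ 91 = 2a
2f ^ 08 = 27
fc ^ ca = 36
a0 ^ f8 = 58
68 ^ fe = 96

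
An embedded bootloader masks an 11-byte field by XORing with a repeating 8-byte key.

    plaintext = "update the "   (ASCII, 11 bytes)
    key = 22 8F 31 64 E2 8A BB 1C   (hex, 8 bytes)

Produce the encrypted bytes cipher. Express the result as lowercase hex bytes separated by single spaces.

57 ff 55 05 96 ef 9b 68 4a ea 11

The 8-byte key repeats, so the effective keystream is 22 8f 31 64 e2 8a bb 1c 22 8f 31.
byte 0: 75 xor 22 = 57
byte 1: 70 xor 8f = ff
byte 2: 64 xor 31 = 55
byte 3: 61 xor 64 = 05
byte 4: 74 xor e2 = 96
byte 5: 65 xor 8a = ef
byte 6: 20 xor bb = 9b
byte 7: 74 xor 1c = 68
byte 8: 68 xor 22 = 4a
byte 9: 65 xor 8f = ea
byte 10: 20 xor 31 = 11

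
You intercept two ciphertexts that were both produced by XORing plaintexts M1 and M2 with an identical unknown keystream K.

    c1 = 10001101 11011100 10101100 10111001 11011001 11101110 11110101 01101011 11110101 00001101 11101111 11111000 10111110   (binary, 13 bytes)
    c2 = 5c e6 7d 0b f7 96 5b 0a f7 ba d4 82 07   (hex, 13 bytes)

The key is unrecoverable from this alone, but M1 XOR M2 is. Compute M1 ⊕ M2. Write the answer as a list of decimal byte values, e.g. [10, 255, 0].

c1 ⊕ c2 = (M1 ⊕ K) ⊕ (M2 ⊕ K) = M1 ⊕ M2 — the shared key cancels under XOR.
141 ⊕  92 = 209
220 ⊕ 230 =  58
172 ⊕ 125 = 209
185 ⊕  11 = 178
217 ⊕ 247 =  46
238 ⊕ 150 = 120
245 ⊕  91 = 174
107 ⊕  10 =  97
245 ⊕ 247 =   2
 13 ⊕ 186 = 183
239 ⊕ 212 =  59
248 ⊕ 130 = 122
190 ⊕   7 = 185

[209, 58, 209, 178, 46, 120, 174, 97, 2, 183, 59, 122, 185]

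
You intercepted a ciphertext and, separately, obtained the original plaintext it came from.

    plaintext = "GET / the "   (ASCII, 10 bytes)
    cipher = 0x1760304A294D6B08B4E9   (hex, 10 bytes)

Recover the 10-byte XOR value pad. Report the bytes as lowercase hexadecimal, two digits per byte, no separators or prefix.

5025646a066d1f60d1c9

Since cipher = plaintext ⊕ pad, XORing both sides with plaintext gives pad = plaintext ⊕ cipher.
47 ⊕ 17 = 50
45 ⊕ 60 = 25
54 ⊕ 30 = 64
20 ⊕ 4a = 6a
2f ⊕ 29 = 06
20 ⊕ 4d = 6d
74 ⊕ 6b = 1f
68 ⊕ 08 = 60
65 ⊕ b4 = d1
20 ⊕ e9 = c9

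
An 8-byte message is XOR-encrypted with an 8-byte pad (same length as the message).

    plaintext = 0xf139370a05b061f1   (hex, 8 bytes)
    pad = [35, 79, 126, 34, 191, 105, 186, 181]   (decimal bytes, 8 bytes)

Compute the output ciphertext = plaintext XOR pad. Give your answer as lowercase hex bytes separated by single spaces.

d2 76 49 28 ba d9 db 44

XOR is its own inverse, so applying the key byte-wise gives the result directly.
byte 0: 241 XOR  35 = 210
byte 1:  57 XOR  79 = 118
byte 2:  55 XOR 126 =  73
byte 3:  10 XOR  34 =  40
byte 4:   5 XOR 191 = 186
byte 5: 176 XOR 105 = 217
byte 6:  97 XOR 186 = 219
byte 7: 241 XOR 181 =  68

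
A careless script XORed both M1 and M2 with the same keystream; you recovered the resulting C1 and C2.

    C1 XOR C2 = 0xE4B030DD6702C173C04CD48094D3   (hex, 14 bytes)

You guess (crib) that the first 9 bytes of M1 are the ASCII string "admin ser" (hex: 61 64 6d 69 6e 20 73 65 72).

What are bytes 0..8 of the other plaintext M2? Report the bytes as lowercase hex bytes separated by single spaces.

85 d4 5d b4 09 22 b2 16 b2

Since C1 ⊕ C2 = M1 ⊕ M2, XORing with the guessed M1 bytes yields the corresponding M2 bytes: M2 = (C1 ⊕ C2) ⊕ M1.
byte 0: e4 ⊕ 61 = 85
byte 1: b0 ⊕ 64 = d4
byte 2: 30 ⊕ 6d = 5d
byte 3: dd ⊕ 69 = b4
byte 4: 67 ⊕ 6e = 09
byte 5: 02 ⊕ 20 = 22
byte 6: c1 ⊕ 73 = b2
byte 7: 73 ⊕ 65 = 16
byte 8: c0 ⊕ 72 = b2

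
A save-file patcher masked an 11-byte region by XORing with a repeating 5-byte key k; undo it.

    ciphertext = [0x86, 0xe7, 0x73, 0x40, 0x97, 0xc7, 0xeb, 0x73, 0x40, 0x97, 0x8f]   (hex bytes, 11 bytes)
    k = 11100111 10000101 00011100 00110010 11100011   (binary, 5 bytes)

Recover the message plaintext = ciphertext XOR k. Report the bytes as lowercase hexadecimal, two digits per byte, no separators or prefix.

61626f7274206e6f727468

The 5-byte key repeats, so the effective keystream is e7 85 1c 32 e3 e7 85 1c 32 e3 e7.
byte 0: 86 XOR e7 = 61
byte 1: e7 XOR 85 = 62
byte 2: 73 XOR 1c = 6f
byte 3: 40 XOR 32 = 72
byte 4: 97 XOR e3 = 74
byte 5: c7 XOR e7 = 20
byte 6: eb XOR 85 = 6e
byte 7: 73 XOR 1c = 6f
byte 8: 40 XOR 32 = 72
byte 9: 97 XOR e3 = 74
byte 10: 8f XOR e7 = 68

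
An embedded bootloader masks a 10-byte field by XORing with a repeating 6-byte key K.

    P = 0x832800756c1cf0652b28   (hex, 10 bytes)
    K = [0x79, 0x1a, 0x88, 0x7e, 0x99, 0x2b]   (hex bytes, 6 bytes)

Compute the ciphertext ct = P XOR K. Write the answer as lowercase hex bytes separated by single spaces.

fa 32 88 0b f5 37 89 7f a3 56

The 6-byte key repeats, so the effective keystream is 79 1a 88 7e 99 2b 79 1a 88 7e.
byte 0: 10000011 xor 01111001 = 11111010
byte 1: 00101000 xor 00011010 = 00110010
byte 2: 00000000 xor 10001000 = 10001000
byte 3: 01110101 xor 01111110 = 00001011
byte 4: 01101100 xor 10011001 = 11110101
byte 5: 00011100 xor 00101011 = 00110111
byte 6: 11110000 xor 01111001 = 10001001
byte 7: 01100101 xor 00011010 = 01111111
byte 8: 00101011 xor 10001000 = 10100011
byte 9: 00101000 xor 01111110 = 01010110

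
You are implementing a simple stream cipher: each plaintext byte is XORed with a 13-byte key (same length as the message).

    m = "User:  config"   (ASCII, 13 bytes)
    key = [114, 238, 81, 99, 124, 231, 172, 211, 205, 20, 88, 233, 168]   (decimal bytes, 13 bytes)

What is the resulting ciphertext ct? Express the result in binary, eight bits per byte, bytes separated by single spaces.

00100111 10011101 00110100 00010001 01000110 11000111 10001100 10110000 10100010 01111010 00111110 10000000 11001111

byte 0: 55 ^ 72 = 27
byte 1: 73 ^ ee = 9d
byte 2: 65 ^ 51 = 34
byte 3: 72 ^ 63 = 11
byte 4: 3a ^ 7c = 46
byte 5: 20 ^ e7 = c7
byte 6: 20 ^ ac = 8c
byte 7: 63 ^ d3 = b0
byte 8: 6f ^ cd = a2
byte 9: 6e ^ 14 = 7a
byte 10: 66 ^ 58 = 3e
byte 11: 69 ^ e9 = 80
byte 12: 67 ^ a8 = cf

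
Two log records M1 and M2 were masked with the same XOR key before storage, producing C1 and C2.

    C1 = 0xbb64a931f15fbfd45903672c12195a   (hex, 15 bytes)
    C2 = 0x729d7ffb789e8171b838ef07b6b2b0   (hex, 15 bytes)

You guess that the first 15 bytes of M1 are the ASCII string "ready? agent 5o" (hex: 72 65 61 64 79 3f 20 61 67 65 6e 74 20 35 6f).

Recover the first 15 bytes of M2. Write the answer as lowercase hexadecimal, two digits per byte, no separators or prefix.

First, C1 ⊕ C2 = (M1 ⊕ K) ⊕ (M2 ⊕ K) = M1 ⊕ M2, so the key drops out. Then M2 = (M1 ⊕ M2) ⊕ M1 over the first 15 bytes.
byte 0: (bb xor 72) xor 72 = c9 xor 72 = bb
byte 1: (64 xor 9d) xor 65 = f9 xor 65 = 9c
byte 2: (a9 xor 7f) xor 61 = d6 xor 61 = b7
byte 3: (31 xor fb) xor 64 = ca xor 64 = ae
byte 4: (f1 xor 78) xor 79 = 89 xor 79 = f0
byte 5: (5f xor 9e) xor 3f = c1 xor 3f = fe
byte 6: (bf xor 81) xor 20 = 3e xor 20 = 1e
byte 7: (d4 xor 71) xor 61 = a5 xor 61 = c4
byte 8: (59 xor b8) xor 67 = e1 xor 67 = 86
byte 9: (03 xor 38) xor 65 = 3b xor 65 = 5e
byte 10: (67 xor ef) xor 6e = 88 xor 6e = e6
byte 11: (2c xor 07) xor 74 = 2b xor 74 = 5f
byte 12: (12 xor b6) xor 20 = a4 xor 20 = 84
byte 13: (19 xor b2) xor 35 = ab xor 35 = 9e
byte 14: (5a xor b0) xor 6f = ea xor 6f = 85

bb9cb7aef0fe1ec4865ee65f849e85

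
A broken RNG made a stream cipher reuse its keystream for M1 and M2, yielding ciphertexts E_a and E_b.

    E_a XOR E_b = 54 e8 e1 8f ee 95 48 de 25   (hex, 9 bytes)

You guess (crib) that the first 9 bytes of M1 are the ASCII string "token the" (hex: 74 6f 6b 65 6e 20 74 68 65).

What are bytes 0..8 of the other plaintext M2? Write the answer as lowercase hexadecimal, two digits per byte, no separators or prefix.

Since E_a ⊕ E_b = M1 ⊕ M2, XORing with the guessed M1 bytes yields the corresponding M2 bytes: M2 = (E_a ⊕ E_b) ⊕ M1.
54 ⊕ 74 = 20
e8 ⊕ 6f = 87
e1 ⊕ 6b = 8a
8f ⊕ 65 = ea
ee ⊕ 6e = 80
95 ⊕ 20 = b5
48 ⊕ 74 = 3c
de ⊕ 68 = b6
25 ⊕ 65 = 40

20878aea80b53cb640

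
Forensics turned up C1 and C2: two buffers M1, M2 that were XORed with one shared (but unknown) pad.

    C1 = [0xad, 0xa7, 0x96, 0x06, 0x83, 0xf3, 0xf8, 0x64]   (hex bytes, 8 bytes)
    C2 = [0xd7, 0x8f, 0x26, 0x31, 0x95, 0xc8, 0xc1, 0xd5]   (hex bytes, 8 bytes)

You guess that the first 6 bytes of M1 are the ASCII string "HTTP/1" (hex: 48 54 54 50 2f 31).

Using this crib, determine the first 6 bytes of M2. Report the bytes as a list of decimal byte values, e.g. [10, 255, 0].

First, C1 ⊕ C2 = (M1 ⊕ K) ⊕ (M2 ⊕ K) = M1 ⊕ M2, so the key drops out. Then M2 = (M1 ⊕ M2) ⊕ M1 over the first 6 bytes.
byte 0: (ad xor d7) xor 48 = 7a xor 48 = 32
byte 1: (a7 xor 8f) xor 54 = 28 xor 54 = 7c
byte 2: (96 xor 26) xor 54 = b0 xor 54 = e4
byte 3: (06 xor 31) xor 50 = 37 xor 50 = 67
byte 4: (83 xor 95) xor 2f = 16 xor 2f = 39
byte 5: (f3 xor c8) xor 31 = 3b xor 31 = 0a

[50, 124, 228, 103, 57, 10]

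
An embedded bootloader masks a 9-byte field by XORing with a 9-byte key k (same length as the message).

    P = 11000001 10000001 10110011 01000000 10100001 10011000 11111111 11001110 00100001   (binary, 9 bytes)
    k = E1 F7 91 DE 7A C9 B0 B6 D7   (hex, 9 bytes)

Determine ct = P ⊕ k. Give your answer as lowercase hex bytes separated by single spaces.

byte 0: c1 XOR e1 = 20
byte 1: 81 XOR f7 = 76
byte 2: b3 XOR 91 = 22
byte 3: 40 XOR de = 9e
byte 4: a1 XOR 7a = db
byte 5: 98 XOR c9 = 51
byte 6: ff XOR b0 = 4f
byte 7: ce XOR b6 = 78
byte 8: 21 XOR d7 = f6

20 76 22 9e db 51 4f 78 f6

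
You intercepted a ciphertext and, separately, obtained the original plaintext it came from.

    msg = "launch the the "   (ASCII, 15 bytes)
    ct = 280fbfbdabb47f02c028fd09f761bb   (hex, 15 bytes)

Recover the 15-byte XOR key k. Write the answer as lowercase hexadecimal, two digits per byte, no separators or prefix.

Since ct = msg ⊕ k, XORing both sides with msg gives k = msg ⊕ ct.
6c XOR 28 = 44
61 XOR 0f = 6e
75 XOR bf = ca
6e XOR bd = d3
63 XOR ab = c8
68 XOR b4 = dc
20 XOR 7f = 5f
74 XOR 02 = 76
68 XOR c0 = a8
65 XOR 28 = 4d
20 XOR fd = dd
74 XOR 09 = 7d
68 XOR f7 = 9f
65 XOR 61 = 04
20 XOR bb = 9b

446ecad3c8dc5f76a84ddd7d9f049b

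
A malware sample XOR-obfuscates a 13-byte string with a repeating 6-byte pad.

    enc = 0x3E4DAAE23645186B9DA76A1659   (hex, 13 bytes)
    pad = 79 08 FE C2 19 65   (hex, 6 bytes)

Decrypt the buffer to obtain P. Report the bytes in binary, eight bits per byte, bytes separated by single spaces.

The 6-byte key repeats, so the effective keystream is 79 08 fe c2 19 65 79 08 fe c2 19 65 79.
byte 0:  62 xor 121 =  71
byte 1:  77 xor   8 =  69
byte 2: 170 xor 254 =  84
byte 3: 226 xor 194 =  32
byte 4:  54 xor  25 =  47
byte 5:  69 xor 101 =  32
byte 6:  24 xor 121 =  97
byte 7: 107 xor   8 =  99
byte 8: 157 xor 254 =  99
byte 9: 167 xor 194 = 101
byte 10: 106 xor  25 = 115
byte 11:  22 xor 101 = 115
byte 12:  89 xor 121 =  32

01000111 01000101 01010100 00100000 00101111 00100000 01100001 01100011 01100011 01100101 01110011 01110011 00100000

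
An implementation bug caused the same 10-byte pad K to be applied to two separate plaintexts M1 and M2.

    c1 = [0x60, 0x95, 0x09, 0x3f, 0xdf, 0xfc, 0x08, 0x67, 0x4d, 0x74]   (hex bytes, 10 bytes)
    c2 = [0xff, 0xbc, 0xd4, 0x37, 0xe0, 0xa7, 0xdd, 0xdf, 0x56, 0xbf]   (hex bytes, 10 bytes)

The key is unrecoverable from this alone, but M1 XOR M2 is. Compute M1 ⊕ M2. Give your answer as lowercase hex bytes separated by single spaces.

c1 ⊕ c2 = (M1 ⊕ K) ⊕ (M2 ⊕ K) = M1 ⊕ M2 — the shared key cancels under XOR.
60 XOR ff = 9f
95 XOR bc = 29
09 XOR d4 = dd
3f XOR 37 = 08
df XOR e0 = 3f
fc XOR a7 = 5b
08 XOR dd = d5
67 XOR df = b8
4d XOR 56 = 1b
74 XOR bf = cb

9f 29 dd 08 3f 5b d5 b8 1b cb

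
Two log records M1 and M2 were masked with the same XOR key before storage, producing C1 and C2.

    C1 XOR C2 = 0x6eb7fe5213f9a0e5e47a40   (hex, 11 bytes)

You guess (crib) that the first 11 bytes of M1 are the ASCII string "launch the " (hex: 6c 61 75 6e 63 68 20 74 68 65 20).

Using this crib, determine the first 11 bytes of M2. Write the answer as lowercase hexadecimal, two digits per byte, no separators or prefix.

Since C1 ⊕ C2 = M1 ⊕ M2, XORing with the guessed M1 bytes yields the corresponding M2 bytes: M2 = (C1 ⊕ C2) ⊕ M1.
6e ^ 6c = 02
b7 ^ 61 = d6
fe ^ 75 = 8b
52 ^ 6e = 3c
13 ^ 63 = 70
f9 ^ 68 = 91
a0 ^ 20 = 80
e5 ^ 74 = 91
e4 ^ 68 = 8c
7a ^ 65 = 1f
40 ^ 20 = 60

02d68b3c709180918c1f60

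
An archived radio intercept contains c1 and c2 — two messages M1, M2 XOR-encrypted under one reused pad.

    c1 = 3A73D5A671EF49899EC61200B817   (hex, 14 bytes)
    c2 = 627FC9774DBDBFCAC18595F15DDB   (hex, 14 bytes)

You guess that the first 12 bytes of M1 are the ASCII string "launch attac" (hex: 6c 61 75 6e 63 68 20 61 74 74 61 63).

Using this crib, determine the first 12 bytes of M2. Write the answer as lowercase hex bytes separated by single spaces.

34 6d 69 bf 5f 3a d6 22 2b 37 e6 92

First, c1 ⊕ c2 = (M1 ⊕ K) ⊕ (M2 ⊕ K) = M1 ⊕ M2, so the key drops out. Then M2 = (M1 ⊕ M2) ⊕ M1 over the first 12 bytes.
byte 0: (3a XOR 62) XOR 6c = 58 XOR 6c = 34
byte 1: (73 XOR 7f) XOR 61 = 0c XOR 61 = 6d
byte 2: (d5 XOR c9) XOR 75 = 1c XOR 75 = 69
byte 3: (a6 XOR 77) XOR 6e = d1 XOR 6e = bf
byte 4: (71 XOR 4d) XOR 63 = 3c XOR 63 = 5f
byte 5: (ef XOR bd) XOR 68 = 52 XOR 68 = 3a
byte 6: (49 XOR bf) XOR 20 = f6 XOR 20 = d6
byte 7: (89 XOR ca) XOR 61 = 43 XOR 61 = 22
byte 8: (9e XOR c1) XOR 74 = 5f XOR 74 = 2b
byte 9: (c6 XOR 85) XOR 74 = 43 XOR 74 = 37
byte 10: (12 XOR 95) XOR 61 = 87 XOR 61 = e6
byte 11: (00 XOR f1) XOR 63 = f1 XOR 63 = 92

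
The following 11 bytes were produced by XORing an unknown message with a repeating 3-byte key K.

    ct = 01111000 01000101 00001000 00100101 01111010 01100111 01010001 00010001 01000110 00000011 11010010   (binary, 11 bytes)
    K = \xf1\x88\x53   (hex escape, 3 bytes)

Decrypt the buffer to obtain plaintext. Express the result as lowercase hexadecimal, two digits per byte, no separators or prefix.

The 3-byte key repeats, so the effective keystream is f1 88 53 f1 88 53 f1 88 53 f1 88.
byte 0: 78 XOR f1 = 89
byte 1: 45 XOR 88 = cd
byte 2: 08 XOR 53 = 5b
byte 3: 25 XOR f1 = d4
byte 4: 7a XOR 88 = f2
byte 5: 67 XOR 53 = 34
byte 6: 51 XOR f1 = a0
byte 7: 11 XOR 88 = 99
byte 8: 46 XOR 53 = 15
byte 9: 03 XOR f1 = f2
byte 10: d2 XOR 88 = 5a

89cd5bd4f234a09915f25a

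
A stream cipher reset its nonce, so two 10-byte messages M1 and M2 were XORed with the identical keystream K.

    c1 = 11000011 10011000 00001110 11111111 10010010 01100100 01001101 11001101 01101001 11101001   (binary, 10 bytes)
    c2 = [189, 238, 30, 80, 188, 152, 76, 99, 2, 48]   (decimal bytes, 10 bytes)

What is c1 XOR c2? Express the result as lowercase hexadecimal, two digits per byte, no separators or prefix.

7e7610af2efc01ae6bd9

c1 ⊕ c2 = (M1 ⊕ K) ⊕ (M2 ⊕ K) = M1 ⊕ M2 — the shared key cancels under XOR.
c3 xor bd = 7e
98 xor ee = 76
0e xor 1e = 10
ff xor 50 = af
92 xor bc = 2e
64 xor 98 = fc
4d xor 4c = 01
cd xor 63 = ae
69 xor 02 = 6b
e9 xor 30 = d9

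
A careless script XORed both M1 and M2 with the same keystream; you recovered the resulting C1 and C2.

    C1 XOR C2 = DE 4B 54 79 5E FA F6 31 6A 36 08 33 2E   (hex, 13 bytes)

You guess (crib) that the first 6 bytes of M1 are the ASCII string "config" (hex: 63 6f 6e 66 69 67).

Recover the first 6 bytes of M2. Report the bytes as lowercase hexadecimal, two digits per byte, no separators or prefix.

bd243a1f379d

Since C1 ⊕ C2 = M1 ⊕ M2, XORing with the guessed M1 bytes yields the corresponding M2 bytes: M2 = (C1 ⊕ C2) ⊕ M1.
de ⊕ 63 = bd
4b ⊕ 6f = 24
54 ⊕ 6e = 3a
79 ⊕ 66 = 1f
5e ⊕ 69 = 37
fa ⊕ 67 = 9d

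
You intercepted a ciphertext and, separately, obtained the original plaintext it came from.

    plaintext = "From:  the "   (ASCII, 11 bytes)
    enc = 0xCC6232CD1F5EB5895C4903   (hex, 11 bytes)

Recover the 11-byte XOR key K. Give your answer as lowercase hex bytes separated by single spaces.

8a 10 5d a0 25 7e 95 fd 34 2c 23

Since enc = plaintext ⊕ K, XORing both sides with plaintext gives K = plaintext ⊕ enc.
46 xor cc = 8a
72 xor 62 = 10
6f xor 32 = 5d
6d xor cd = a0
3a xor 1f = 25
20 xor 5e = 7e
20 xor b5 = 95
74 xor 89 = fd
68 xor 5c = 34
65 xor 49 = 2c
20 xor 03 = 23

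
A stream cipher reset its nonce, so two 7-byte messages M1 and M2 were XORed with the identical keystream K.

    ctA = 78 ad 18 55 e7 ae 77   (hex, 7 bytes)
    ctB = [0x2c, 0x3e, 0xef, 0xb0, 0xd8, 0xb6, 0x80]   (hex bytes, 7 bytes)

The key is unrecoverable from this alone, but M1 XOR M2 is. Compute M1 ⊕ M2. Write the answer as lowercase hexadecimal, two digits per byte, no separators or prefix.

5493f7e53f18f7

ctA ⊕ ctB = (M1 ⊕ K) ⊕ (M2 ⊕ K) = M1 ⊕ M2 — the shared key cancels under XOR.
01111000 XOR 00101100 = 01010100
10101101 XOR 00111110 = 10010011
00011000 XOR 11101111 = 11110111
01010101 XOR 10110000 = 11100101
11100111 XOR 11011000 = 00111111
10101110 XOR 10110110 = 00011000
01110111 XOR 10000000 = 11110111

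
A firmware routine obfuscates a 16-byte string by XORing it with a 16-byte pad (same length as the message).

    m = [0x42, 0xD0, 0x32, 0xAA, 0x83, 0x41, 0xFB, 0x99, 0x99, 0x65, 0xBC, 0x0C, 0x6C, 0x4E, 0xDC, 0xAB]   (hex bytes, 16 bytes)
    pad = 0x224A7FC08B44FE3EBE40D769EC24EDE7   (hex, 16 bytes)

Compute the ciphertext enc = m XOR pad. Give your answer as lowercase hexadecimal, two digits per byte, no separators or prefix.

609a4d6a080505a727256b65806a314c

XOR is its own inverse, so applying the key byte-wise gives the result directly.
42 XOR 22 = 60
d0 XOR 4a = 9a
32 XOR 7f = 4d
aa XOR c0 = 6a
83 XOR 8b = 08
41 XOR 44 = 05
fb XOR fe = 05
99 XOR 3e = a7
99 XOR be = 27
65 XOR 40 = 25
bc XOR d7 = 6b
0c XOR 69 = 65
6c XOR ec = 80
4e XOR 24 = 6a
dc XOR ed = 31
ab XOR e7 = 4c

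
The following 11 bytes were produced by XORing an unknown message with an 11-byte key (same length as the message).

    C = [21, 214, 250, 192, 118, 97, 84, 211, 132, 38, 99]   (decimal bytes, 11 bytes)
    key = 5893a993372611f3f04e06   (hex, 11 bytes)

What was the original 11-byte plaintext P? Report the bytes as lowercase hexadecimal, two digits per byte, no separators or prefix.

4d45535341474520746865

XOR is its own inverse, so applying the key byte-wise gives the result directly.
15 ⊕ 58 = 4d
d6 ⊕ 93 = 45
fa ⊕ a9 = 53
c0 ⊕ 93 = 53
76 ⊕ 37 = 41
61 ⊕ 26 = 47
54 ⊕ 11 = 45
d3 ⊕ f3 = 20
84 ⊕ f0 = 74
26 ⊕ 4e = 68
63 ⊕ 06 = 65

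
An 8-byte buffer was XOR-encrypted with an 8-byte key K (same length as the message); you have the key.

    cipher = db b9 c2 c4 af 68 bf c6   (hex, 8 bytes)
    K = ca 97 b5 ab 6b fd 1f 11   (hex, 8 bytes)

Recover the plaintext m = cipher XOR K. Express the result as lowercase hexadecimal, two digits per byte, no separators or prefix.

XOR is its own inverse, so applying the key byte-wise gives the result directly.
byte 0: db ^ ca = 11
byte 1: b9 ^ 97 = 2e
byte 2: c2 ^ b5 = 77
byte 3: c4 ^ ab = 6f
byte 4: af ^ 6b = c4
byte 5: 68 ^ fd = 95
byte 6: bf ^ 1f = a0
byte 7: c6 ^ 11 = d7

112e776fc495a0d7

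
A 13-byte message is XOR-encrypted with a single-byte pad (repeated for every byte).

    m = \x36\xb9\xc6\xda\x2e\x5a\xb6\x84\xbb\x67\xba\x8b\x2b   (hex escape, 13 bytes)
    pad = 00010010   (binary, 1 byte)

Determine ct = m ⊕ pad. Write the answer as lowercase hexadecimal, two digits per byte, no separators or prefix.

24abd4c83c48a496a975a89939

The 1-byte key repeats, so the effective keystream is 12 12 12 12 12 12 12 12 12 12 12 12 12.
byte 0: 00110110 ^ 00010010 = 00100100
byte 1: 10111001 ^ 00010010 = 10101011
byte 2: 11000110 ^ 00010010 = 11010100
byte 3: 11011010 ^ 00010010 = 11001000
byte 4: 00101110 ^ 00010010 = 00111100
byte 5: 01011010 ^ 00010010 = 01001000
byte 6: 10110110 ^ 00010010 = 10100100
byte 7: 10000100 ^ 00010010 = 10010110
byte 8: 10111011 ^ 00010010 = 10101001
byte 9: 01100111 ^ 00010010 = 01110101
byte 10: 10111010 ^ 00010010 = 10101000
byte 11: 10001011 ^ 00010010 = 10011001
byte 12: 00101011 ^ 00010010 = 00111001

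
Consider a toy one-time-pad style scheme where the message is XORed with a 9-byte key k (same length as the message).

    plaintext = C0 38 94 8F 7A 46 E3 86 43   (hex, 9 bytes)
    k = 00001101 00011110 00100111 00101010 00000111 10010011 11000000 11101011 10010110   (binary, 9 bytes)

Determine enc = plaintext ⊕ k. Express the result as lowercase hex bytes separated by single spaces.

cd 26 b3 a5 7d d5 23 6d d5

11000000 ⊕ 00001101 = 11001101
00111000 ⊕ 00011110 = 00100110
10010100 ⊕ 00100111 = 10110011
10001111 ⊕ 00101010 = 10100101
01111010 ⊕ 00000111 = 01111101
01000110 ⊕ 10010011 = 11010101
11100011 ⊕ 11000000 = 00100011
10000110 ⊕ 11101011 = 01101101
01000011 ⊕ 10010110 = 11010101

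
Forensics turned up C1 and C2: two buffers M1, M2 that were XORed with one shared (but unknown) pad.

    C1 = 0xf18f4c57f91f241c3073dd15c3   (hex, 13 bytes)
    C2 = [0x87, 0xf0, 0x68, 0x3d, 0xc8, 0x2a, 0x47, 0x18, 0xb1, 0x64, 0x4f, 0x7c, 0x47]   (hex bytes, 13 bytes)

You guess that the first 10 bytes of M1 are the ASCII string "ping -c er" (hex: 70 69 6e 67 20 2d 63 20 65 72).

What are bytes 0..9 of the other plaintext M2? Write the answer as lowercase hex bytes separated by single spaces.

06 16 4a 0d 11 18 00 24 e4 65

First, C1 ⊕ C2 = (M1 ⊕ K) ⊕ (M2 ⊕ K) = M1 ⊕ M2, so the key drops out. Then M2 = (M1 ⊕ M2) ⊕ M1 over the first 10 bytes.
byte 0: (f1 XOR 87) XOR 70 = 76 XOR 70 = 06
byte 1: (8f XOR f0) XOR 69 = 7f XOR 69 = 16
byte 2: (4c XOR 68) XOR 6e = 24 XOR 6e = 4a
byte 3: (57 XOR 3d) XOR 67 = 6a XOR 67 = 0d
byte 4: (f9 XOR c8) XOR 20 = 31 XOR 20 = 11
byte 5: (1f XOR 2a) XOR 2d = 35 XOR 2d = 18
byte 6: (24 XOR 47) XOR 63 = 63 XOR 63 = 00
byte 7: (1c XOR 18) XOR 20 = 04 XOR 20 = 24
byte 8: (30 XOR b1) XOR 65 = 81 XOR 65 = e4
byte 9: (73 XOR 64) XOR 72 = 17 XOR 72 = 65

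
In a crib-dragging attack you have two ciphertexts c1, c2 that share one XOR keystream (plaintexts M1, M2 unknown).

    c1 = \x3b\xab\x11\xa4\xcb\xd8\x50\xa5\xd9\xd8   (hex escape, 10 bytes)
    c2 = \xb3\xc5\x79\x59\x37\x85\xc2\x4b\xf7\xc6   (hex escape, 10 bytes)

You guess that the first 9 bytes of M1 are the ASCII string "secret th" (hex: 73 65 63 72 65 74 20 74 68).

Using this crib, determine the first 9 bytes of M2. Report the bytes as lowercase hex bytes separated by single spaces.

First, c1 ⊕ c2 = (M1 ⊕ K) ⊕ (M2 ⊕ K) = M1 ⊕ M2, so the key drops out. Then M2 = (M1 ⊕ M2) ⊕ M1 over the first 9 bytes.
byte 0: (3b ⊕ b3) ⊕ 73 = 88 ⊕ 73 = fb
byte 1: (ab ⊕ c5) ⊕ 65 = 6e ⊕ 65 = 0b
byte 2: (11 ⊕ 79) ⊕ 63 = 68 ⊕ 63 = 0b
byte 3: (a4 ⊕ 59) ⊕ 72 = fd ⊕ 72 = 8f
byte 4: (cb ⊕ 37) ⊕ 65 = fc ⊕ 65 = 99
byte 5: (d8 ⊕ 85) ⊕ 74 = 5d ⊕ 74 = 29
byte 6: (50 ⊕ c2) ⊕ 20 = 92 ⊕ 20 = b2
byte 7: (a5 ⊕ 4b) ⊕ 74 = ee ⊕ 74 = 9a
byte 8: (d9 ⊕ f7) ⊕ 68 = 2e ⊕ 68 = 46

fb 0b 0b 8f 99 29 b2 9a 46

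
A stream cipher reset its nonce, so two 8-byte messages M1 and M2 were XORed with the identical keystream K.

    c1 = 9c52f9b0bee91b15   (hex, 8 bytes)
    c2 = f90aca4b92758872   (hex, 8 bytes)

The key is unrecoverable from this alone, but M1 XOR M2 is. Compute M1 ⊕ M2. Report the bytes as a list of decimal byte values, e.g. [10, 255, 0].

c1 ⊕ c2 = (M1 ⊕ K) ⊕ (M2 ⊕ K) = M1 ⊕ M2 — the shared key cancels under XOR.
byte 0: 9c ^ f9 = 65
byte 1: 52 ^ 0a = 58
byte 2: f9 ^ ca = 33
byte 3: b0 ^ 4b = fb
byte 4: be ^ 92 = 2c
byte 5: e9 ^ 75 = 9c
byte 6: 1b ^ 88 = 93
byte 7: 15 ^ 72 = 67

[101, 88, 51, 251, 44, 156, 147, 103]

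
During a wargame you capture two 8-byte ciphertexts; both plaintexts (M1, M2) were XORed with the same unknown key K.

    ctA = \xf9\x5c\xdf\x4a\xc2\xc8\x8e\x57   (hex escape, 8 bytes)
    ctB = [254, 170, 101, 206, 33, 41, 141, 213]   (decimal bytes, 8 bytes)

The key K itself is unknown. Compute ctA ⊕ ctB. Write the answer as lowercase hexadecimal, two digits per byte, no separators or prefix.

07f6ba84e3e10382

ctA ⊕ ctB = (M1 ⊕ K) ⊕ (M2 ⊕ K) = M1 ⊕ M2 — the shared key cancels under XOR.
249 xor 254 =   7
 92 xor 170 = 246
223 xor 101 = 186
 74 xor 206 = 132
194 xor  33 = 227
200 xor  41 = 225
142 xor 141 =   3
 87 xor 213 = 130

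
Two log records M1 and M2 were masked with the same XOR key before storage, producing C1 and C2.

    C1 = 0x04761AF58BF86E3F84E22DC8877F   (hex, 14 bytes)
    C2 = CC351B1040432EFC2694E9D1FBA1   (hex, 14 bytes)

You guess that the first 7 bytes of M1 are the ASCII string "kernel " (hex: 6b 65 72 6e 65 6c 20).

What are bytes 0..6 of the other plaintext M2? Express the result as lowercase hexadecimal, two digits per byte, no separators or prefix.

a326738baed760

First, C1 ⊕ C2 = (M1 ⊕ K) ⊕ (M2 ⊕ K) = M1 ⊕ M2, so the key drops out. Then M2 = (M1 ⊕ M2) ⊕ M1 over the first 7 bytes.
byte 0: (04 ^ cc) ^ 6b = c8 ^ 6b = a3
byte 1: (76 ^ 35) ^ 65 = 43 ^ 65 = 26
byte 2: (1a ^ 1b) ^ 72 = 01 ^ 72 = 73
byte 3: (f5 ^ 10) ^ 6e = e5 ^ 6e = 8b
byte 4: (8b ^ 40) ^ 65 = cb ^ 65 = ae
byte 5: (f8 ^ 43) ^ 6c = bb ^ 6c = d7
byte 6: (6e ^ 2e) ^ 20 = 40 ^ 20 = 60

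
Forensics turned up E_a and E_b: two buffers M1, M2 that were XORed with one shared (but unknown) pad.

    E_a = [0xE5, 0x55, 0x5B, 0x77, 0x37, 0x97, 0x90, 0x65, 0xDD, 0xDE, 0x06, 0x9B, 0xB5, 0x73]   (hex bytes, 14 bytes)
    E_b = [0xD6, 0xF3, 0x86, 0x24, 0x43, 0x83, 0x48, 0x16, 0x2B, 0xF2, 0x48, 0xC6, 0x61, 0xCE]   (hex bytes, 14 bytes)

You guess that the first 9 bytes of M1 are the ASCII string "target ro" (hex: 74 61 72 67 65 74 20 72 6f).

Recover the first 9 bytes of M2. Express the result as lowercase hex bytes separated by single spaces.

47 c7 af 34 11 60 f8 01 99

First, E_a ⊕ E_b = (M1 ⊕ K) ⊕ (M2 ⊕ K) = M1 ⊕ M2, so the key drops out. Then M2 = (M1 ⊕ M2) ⊕ M1 over the first 9 bytes.
byte 0: (e5 XOR d6) XOR 74 = 33 XOR 74 = 47
byte 1: (55 XOR f3) XOR 61 = a6 XOR 61 = c7
byte 2: (5b XOR 86) XOR 72 = dd XOR 72 = af
byte 3: (77 XOR 24) XOR 67 = 53 XOR 67 = 34
byte 4: (37 XOR 43) XOR 65 = 74 XOR 65 = 11
byte 5: (97 XOR 83) XOR 74 = 14 XOR 74 = 60
byte 6: (90 XOR 48) XOR 20 = d8 XOR 20 = f8
byte 7: (65 XOR 16) XOR 72 = 73 XOR 72 = 01
byte 8: (dd XOR 2b) XOR 6f = f6 XOR 6f = 99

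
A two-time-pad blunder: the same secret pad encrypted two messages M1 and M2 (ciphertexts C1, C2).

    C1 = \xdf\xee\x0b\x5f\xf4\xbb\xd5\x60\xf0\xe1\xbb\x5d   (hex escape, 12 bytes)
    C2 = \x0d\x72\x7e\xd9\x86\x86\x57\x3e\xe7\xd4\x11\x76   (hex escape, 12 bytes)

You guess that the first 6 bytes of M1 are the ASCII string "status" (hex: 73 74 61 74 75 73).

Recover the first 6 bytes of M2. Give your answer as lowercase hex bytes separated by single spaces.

a1 e8 14 f2 07 4e

First, C1 ⊕ C2 = (M1 ⊕ K) ⊕ (M2 ⊕ K) = M1 ⊕ M2, so the key drops out. Then M2 = (M1 ⊕ M2) ⊕ M1 over the first 6 bytes.
byte 0: (df ⊕ 0d) ⊕ 73 = d2 ⊕ 73 = a1
byte 1: (ee ⊕ 72) ⊕ 74 = 9c ⊕ 74 = e8
byte 2: (0b ⊕ 7e) ⊕ 61 = 75 ⊕ 61 = 14
byte 3: (5f ⊕ d9) ⊕ 74 = 86 ⊕ 74 = f2
byte 4: (f4 ⊕ 86) ⊕ 75 = 72 ⊕ 75 = 07
byte 5: (bb ⊕ 86) ⊕ 73 = 3d ⊕ 73 = 4e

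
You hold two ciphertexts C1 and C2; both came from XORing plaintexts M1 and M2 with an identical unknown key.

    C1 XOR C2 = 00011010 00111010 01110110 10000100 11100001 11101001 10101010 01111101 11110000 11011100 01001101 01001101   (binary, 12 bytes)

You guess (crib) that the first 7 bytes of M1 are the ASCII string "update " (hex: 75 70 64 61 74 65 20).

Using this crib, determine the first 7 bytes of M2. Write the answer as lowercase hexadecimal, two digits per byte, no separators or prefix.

Since C1 ⊕ C2 = M1 ⊕ M2, XORing with the guessed M1 bytes yields the corresponding M2 bytes: M2 = (C1 ⊕ C2) ⊕ M1.
byte 0: 1a XOR 75 = 6f
byte 1: 3a XOR 70 = 4a
byte 2: 76 XOR 64 = 12
byte 3: 84 XOR 61 = e5
byte 4: e1 XOR 74 = 95
byte 5: e9 XOR 65 = 8c
byte 6: aa XOR 20 = 8a

6f4a12e5958c8a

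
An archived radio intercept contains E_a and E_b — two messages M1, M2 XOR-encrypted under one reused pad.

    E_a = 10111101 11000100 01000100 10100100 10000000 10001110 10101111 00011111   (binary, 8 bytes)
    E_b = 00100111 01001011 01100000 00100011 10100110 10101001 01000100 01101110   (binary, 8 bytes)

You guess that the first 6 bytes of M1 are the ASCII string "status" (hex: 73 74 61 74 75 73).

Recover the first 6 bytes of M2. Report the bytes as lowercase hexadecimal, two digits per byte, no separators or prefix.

e9fb45f35354

First, E_a ⊕ E_b = (M1 ⊕ K) ⊕ (M2 ⊕ K) = M1 ⊕ M2, so the key drops out. Then M2 = (M1 ⊕ M2) ⊕ M1 over the first 6 bytes.
byte 0: (bd XOR 27) XOR 73 = 9a XOR 73 = e9
byte 1: (c4 XOR 4b) XOR 74 = 8f XOR 74 = fb
byte 2: (44 XOR 60) XOR 61 = 24 XOR 61 = 45
byte 3: (a4 XOR 23) XOR 74 = 87 XOR 74 = f3
byte 4: (80 XOR a6) XOR 75 = 26 XOR 75 = 53
byte 5: (8e XOR a9) XOR 73 = 27 XOR 73 = 54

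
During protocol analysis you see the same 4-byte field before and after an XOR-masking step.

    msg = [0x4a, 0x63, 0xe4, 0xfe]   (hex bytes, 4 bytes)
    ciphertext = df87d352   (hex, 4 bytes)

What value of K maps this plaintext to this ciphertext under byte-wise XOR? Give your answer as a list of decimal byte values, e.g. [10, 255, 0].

Since ciphertext = msg ⊕ K, XORing both sides with msg gives K = msg ⊕ ciphertext.
 74 XOR 223 = 149
 99 XOR 135 = 228
228 XOR 211 =  55
254 XOR  82 = 172

[149, 228, 55, 172]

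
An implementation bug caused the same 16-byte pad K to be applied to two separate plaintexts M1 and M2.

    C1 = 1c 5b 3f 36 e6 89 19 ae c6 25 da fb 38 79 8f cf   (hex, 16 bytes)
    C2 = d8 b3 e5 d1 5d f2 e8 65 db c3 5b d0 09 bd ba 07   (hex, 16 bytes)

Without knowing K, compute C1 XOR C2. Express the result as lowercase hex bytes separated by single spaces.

c4 e8 da e7 bb 7b f1 cb 1d e6 81 2b 31 c4 35 c8

C1 ⊕ C2 = (M1 ⊕ K) ⊕ (M2 ⊕ K) = M1 ⊕ M2 — the shared key cancels under XOR.
1c xor d8 = c4
5b xor b3 = e8
3f xor e5 = da
36 xor d1 = e7
e6 xor 5d = bb
89 xor f2 = 7b
19 xor e8 = f1
ae xor 65 = cb
c6 xor db = 1d
25 xor c3 = e6
da xor 5b = 81
fb xor d0 = 2b
38 xor 09 = 31
79 xor bd = c4
8f xor ba = 35
cf xor 07 = c8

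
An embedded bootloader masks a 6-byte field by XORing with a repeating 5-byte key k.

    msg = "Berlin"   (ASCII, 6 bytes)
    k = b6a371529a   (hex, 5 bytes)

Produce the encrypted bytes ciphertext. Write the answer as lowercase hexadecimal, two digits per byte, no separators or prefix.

f4c6033ef3d8

The 5-byte key repeats, so the effective keystream is b6 a3 71 52 9a b6.
byte 0: 01000010 XOR 10110110 = 11110100
byte 1: 01100101 XOR 10100011 = 11000110
byte 2: 01110010 XOR 01110001 = 00000011
byte 3: 01101100 XOR 01010010 = 00111110
byte 4: 01101001 XOR 10011010 = 11110011
byte 5: 01101110 XOR 10110110 = 11011000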